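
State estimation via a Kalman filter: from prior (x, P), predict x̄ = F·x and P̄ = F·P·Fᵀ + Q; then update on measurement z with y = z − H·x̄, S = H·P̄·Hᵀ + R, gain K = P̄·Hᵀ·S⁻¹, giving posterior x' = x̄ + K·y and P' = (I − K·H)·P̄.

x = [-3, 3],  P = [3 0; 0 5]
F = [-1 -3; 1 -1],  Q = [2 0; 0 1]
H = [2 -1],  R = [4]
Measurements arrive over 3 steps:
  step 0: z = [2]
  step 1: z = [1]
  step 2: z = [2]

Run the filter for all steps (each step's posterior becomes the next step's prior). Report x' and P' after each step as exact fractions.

step 0: x' = [-26/15, -58/11], P' = [46/15 4; 4 84/11]
step 1: x' = [91342/57999, 104513/57999], P' = [101156/57999 81040/57999; 81040/57999 148892/57999]
step 2: x' = [6843015/7817891, 1700604/7817891], P' = [12736214/7817891 9858812/7817891; 9858812/7817891 18833972/7817891]

step 0: x̄ = F·x = [-6, -6]
step 0: P̄ = F·P·Fᵀ + Q = [50 12; 12 9]
step 0: y = z − H·x̄ = [8]
step 0: S = H·P̄·Hᵀ + R = [165]
step 0: K = P̄·Hᵀ·S⁻¹ = [8/15; 1/11]
step 0: x' = x̄ + K·y = [-26/15, -58/11]
step 0: P' = (I − K·H)·P̄ = [46/15 4; 4 84/11]
step 1: x̄ = F·x = [2896/165, 584/165]
step 1: P̄ = F·P·Fᵀ + Q = [16136/165 1954/165; 1954/165 611/165]
step 1: y = z − H·x̄ = [-1681/55]
step 1: S = H·P̄·Hᵀ + R = [19333/55]
step 1: K = P̄·Hᵀ·S⁻¹ = [10106/19333; 1099/19333]
step 1: x' = x̄ + K·y = [91342/57999, 104513/57999]
step 1: P' = (I − K·H)·P̄ = [101156/57999 81040/57999; 81040/57999 148892/57999]
step 2: x̄ = F·x = [-404881/57999, -13171/57999]
step 2: P̄ = F·P·Fᵀ + Q = [2043422/57999 183440/57999; 183440/57999 145967/57999]
step 2: y = z − H·x̄ = [912589/57999]
step 2: S = H·P̄·Hᵀ + R = [7817891/57999]
step 2: K = P̄·Hᵀ·S⁻¹ = [3903404/7817891; 220913/7817891]
step 2: x' = x̄ + K·y = [6843015/7817891, 1700604/7817891]
step 2: P' = (I − K·H)·P̄ = [12736214/7817891 9858812/7817891; 9858812/7817891 18833972/7817891]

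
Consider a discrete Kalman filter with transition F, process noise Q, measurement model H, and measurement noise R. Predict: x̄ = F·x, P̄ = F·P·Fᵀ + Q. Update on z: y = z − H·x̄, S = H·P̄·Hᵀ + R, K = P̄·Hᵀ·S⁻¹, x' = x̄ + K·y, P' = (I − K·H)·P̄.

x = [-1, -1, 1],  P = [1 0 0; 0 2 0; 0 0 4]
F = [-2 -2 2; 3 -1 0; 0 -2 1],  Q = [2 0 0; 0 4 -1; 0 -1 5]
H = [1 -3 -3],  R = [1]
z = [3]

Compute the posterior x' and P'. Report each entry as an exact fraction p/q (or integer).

x̄ = F·x = [6, -2, 3]
P̄ = F·P·Fᵀ + Q = [30 -2 16; -2 15 3; 16 3 17]
y = z − H·x̄ = [0]
S = H·P̄·Hᵀ + R = [289]
K = P̄·Hᵀ·S⁻¹ = [-12/289; -56/289; -44/289]
x' = x̄ + K·y = [6, -2, 3]
P' = (I − K·H)·P̄ = [8526/289 -1250/289 4096/289; -1250/289 1199/289 -1597/289; 4096/289 -1597/289 2977/289]

x' = [6, -2, 3]
P' = [8526/289 -1250/289 4096/289; -1250/289 1199/289 -1597/289; 4096/289 -1597/289 2977/289]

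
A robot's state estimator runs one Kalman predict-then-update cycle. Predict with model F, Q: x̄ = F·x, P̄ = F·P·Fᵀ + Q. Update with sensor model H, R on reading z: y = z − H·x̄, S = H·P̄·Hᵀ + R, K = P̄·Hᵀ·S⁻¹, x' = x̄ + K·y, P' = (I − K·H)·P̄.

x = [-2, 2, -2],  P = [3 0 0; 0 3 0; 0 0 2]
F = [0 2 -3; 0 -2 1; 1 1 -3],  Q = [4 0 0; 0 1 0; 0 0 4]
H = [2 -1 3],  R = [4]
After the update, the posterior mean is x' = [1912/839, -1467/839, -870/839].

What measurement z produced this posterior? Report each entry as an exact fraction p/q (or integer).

z = [3]

x̄ = F·x = [10, -6, 6]
P̄ = F·P·Fᵀ + Q = [34 -18 24; -18 15 -12; 24 -12 28]
S = H·P̄·Hᵀ + R = [839]
K = P̄·Hᵀ·S⁻¹ = [158/839; -87/839; 144/839]
x' − x̄ = [-6478/839, 3567/839, -5904/839] = K·y
y = (KᵀK)⁻¹·Kᵀ·(x' − x̄) = [-41]
z = y + H·x̄ = [-41] + [44] = [3]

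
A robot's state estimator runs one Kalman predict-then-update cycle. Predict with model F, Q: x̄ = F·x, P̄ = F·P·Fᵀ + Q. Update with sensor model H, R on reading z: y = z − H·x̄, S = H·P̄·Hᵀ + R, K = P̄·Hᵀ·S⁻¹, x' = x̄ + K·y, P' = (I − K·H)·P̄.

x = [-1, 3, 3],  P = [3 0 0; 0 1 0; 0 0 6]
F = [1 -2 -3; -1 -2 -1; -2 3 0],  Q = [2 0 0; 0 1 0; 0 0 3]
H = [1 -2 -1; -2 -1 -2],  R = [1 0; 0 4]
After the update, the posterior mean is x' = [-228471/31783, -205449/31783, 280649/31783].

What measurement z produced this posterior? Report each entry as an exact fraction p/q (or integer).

x̄ = F·x = [-16, -8, 11]
P̄ = F·P·Fᵀ + Q = [63 19 -12; 19 14 0; -12 0 24]
S = H·P̄·Hᵀ + R = [92 7; 7 346]
K = P̄·Hᵀ·S⁻¹ = [13649/31783 -11391/31783; -2750/31783 -4721/31783; -12288/31783 -1956/31783]
x' − x̄ = [280057/31783, 48815/31783, -68964/31783] = K·y
y = (KᵀK)⁻¹·Kᵀ·(x' − x̄) = [8, -15]
z = y + H·x̄ = [8, -15] + [-11, 18] = [-3, 3]

z = [-3, 3]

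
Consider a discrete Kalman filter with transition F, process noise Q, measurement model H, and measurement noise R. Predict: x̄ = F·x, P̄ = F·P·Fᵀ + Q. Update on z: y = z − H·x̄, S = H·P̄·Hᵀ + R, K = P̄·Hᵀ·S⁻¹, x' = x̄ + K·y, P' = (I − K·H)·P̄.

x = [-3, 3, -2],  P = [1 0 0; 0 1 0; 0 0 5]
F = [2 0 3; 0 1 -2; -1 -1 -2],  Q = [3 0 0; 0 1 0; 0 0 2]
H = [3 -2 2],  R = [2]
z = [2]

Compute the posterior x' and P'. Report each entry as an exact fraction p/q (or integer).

x̄ = F·x = [-12, 7, 4]
P̄ = F·P·Fᵀ + Q = [52 -30 -32; -30 22 19; -32 19 24]
y = z − H·x̄ = [44]
S = H·P̄·Hᵀ + R = [478]
K = P̄·Hᵀ·S⁻¹ = [76/239; -48/239; -43/239]
x' = x̄ + K·y = [476/239, -439/239, -936/239]
P' = (I − K·H)·P̄ = [876/239 126/239 -1112/239; 126/239 650/239 413/239; -1112/239 413/239 2038/239]

x' = [476/239, -439/239, -936/239]
P' = [876/239 126/239 -1112/239; 126/239 650/239 413/239; -1112/239 413/239 2038/239]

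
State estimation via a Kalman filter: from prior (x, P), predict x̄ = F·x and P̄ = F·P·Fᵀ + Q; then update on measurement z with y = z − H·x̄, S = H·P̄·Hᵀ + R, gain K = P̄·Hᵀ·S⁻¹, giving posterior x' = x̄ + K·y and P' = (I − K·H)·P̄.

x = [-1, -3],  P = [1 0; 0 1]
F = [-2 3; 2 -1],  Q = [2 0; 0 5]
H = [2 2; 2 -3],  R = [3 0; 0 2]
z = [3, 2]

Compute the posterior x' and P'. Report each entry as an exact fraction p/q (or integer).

x' = [10945/10896, 61/1362]
P' = [3625/10896 121/1362; 121/1362 130/681]

x̄ = F·x = [-7, 1]
P̄ = F·P·Fᵀ + Q = [15 -7; -7 10]
y = z − H·x̄ = [15, 19]
S = H·P̄·Hᵀ + R = [47 14; 14 236]
K = P̄·Hᵀ·S⁻¹ = [1531/5448 2173/10896; 127/681 -269/1362]
x' = x̄ + K·y = [10945/10896, 61/1362]
P' = (I − K·H)·P̄ = [3625/10896 121/1362; 121/1362 130/681]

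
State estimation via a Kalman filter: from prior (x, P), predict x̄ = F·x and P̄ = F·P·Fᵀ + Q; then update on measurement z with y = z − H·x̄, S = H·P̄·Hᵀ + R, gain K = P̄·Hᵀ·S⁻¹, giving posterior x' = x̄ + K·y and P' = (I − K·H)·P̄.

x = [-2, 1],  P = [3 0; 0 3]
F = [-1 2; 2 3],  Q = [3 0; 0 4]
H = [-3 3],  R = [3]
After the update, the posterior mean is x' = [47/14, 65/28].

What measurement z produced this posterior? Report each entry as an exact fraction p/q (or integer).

x̄ = F·x = [4, -1]
P̄ = F·P·Fᵀ + Q = [18 12; 12 43]
S = H·P̄·Hᵀ + R = [336]
K = P̄·Hᵀ·S⁻¹ = [-3/56; 31/112]
x' − x̄ = [-9/14, 93/28] = K·y
y = (KᵀK)⁻¹·Kᵀ·(x' − x̄) = [12]
z = y + H·x̄ = [12] + [-15] = [-3]

z = [-3]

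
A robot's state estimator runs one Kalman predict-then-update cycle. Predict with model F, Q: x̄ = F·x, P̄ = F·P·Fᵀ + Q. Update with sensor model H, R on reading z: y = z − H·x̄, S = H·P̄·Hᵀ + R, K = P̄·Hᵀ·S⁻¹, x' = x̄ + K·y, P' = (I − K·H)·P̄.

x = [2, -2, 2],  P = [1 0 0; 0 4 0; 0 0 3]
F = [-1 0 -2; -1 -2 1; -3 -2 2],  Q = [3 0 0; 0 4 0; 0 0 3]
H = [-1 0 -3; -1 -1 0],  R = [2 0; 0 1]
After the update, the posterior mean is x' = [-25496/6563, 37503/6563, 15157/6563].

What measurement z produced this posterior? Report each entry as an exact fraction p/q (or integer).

z = [-3, -2]

x̄ = F·x = [-6, 4, 2]
P̄ = F·P·Fᵀ + Q = [16 -5 -9; -5 24 25; -9 25 40]
S = H·P̄·Hᵀ + R = [324 59; 59 31]
K = P̄·Hᵀ·S⁻¹ = [990/6563 -4213/6563; -1049/6563 -2026/6563; -2497/6563 1365/6563]
x' − x̄ = [13882/6563, 11251/6563, 2031/6563] = K·y
y = (KᵀK)⁻¹·Kᵀ·(x' − x̄) = [-3, -4]
z = y + H·x̄ = [-3, -4] + [0, 2] = [-3, -2]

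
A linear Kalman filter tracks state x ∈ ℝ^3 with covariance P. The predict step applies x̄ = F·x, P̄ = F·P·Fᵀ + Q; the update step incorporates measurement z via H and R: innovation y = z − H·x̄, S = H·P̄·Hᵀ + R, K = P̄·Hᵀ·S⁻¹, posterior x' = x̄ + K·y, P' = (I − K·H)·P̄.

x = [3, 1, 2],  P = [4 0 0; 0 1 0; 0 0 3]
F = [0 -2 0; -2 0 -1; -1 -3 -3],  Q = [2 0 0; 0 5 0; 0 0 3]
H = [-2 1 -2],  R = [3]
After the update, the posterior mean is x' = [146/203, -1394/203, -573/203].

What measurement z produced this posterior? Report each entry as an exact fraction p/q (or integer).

x̄ = F·x = [-2, -8, -12]
P̄ = F·P·Fᵀ + Q = [6 0 6; 0 24 17; 6 17 43]
S = H·P̄·Hᵀ + R = [203]
K = P̄·Hᵀ·S⁻¹ = [-24/203; -10/203; -81/203]
x' − x̄ = [552/203, 230/203, 1863/203] = K·y
y = (KᵀK)⁻¹·Kᵀ·(x' − x̄) = [-23]
z = y + H·x̄ = [-23] + [20] = [-3]

z = [-3]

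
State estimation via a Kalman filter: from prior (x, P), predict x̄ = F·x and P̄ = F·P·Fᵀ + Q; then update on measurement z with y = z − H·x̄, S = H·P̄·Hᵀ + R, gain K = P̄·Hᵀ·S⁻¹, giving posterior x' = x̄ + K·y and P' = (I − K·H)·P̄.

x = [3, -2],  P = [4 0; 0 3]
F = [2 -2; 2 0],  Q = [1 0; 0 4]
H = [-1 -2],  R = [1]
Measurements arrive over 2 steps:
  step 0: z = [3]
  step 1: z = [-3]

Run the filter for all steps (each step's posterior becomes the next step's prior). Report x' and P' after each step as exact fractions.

step 0: x' = [215/174, -178/87], P' = [1325/174 -316/87; -316/87 172/87]
step 1: x' = [25971/8422, -130/4211], P' = [122169/33688 -27097/16844; -27097/16844 8013/8422]

step 0: x̄ = F·x = [10, 6]
step 0: P̄ = F·P·Fᵀ + Q = [29 16; 16 20]
step 0: y = z − H·x̄ = [25]
step 0: S = H·P̄·Hᵀ + R = [174]
step 0: K = P̄·Hᵀ·S⁻¹ = [-61/174; -28/87]
step 0: x' = x̄ + K·y = [215/174, -178/87]
step 0: P' = (I − K·H)·P̄ = [1325/174 -316/87; -316/87 172/87]
step 1: x̄ = F·x = [571/87, 215/87]
step 1: P̄ = F·P·Fᵀ + Q = [5953/87 3914/87; 3914/87 2998/87]
step 1: y = z − H·x̄ = [740/87]
step 1: S = H·P̄·Hᵀ + R = [33688/87]
step 1: K = P̄·Hᵀ·S⁻¹ = [-13781/33688; -4955/16844]
step 1: x' = x̄ + K·y = [25971/8422, -130/4211]
step 1: P' = (I − K·H)·P̄ = [122169/33688 -27097/16844; -27097/16844 8013/8422]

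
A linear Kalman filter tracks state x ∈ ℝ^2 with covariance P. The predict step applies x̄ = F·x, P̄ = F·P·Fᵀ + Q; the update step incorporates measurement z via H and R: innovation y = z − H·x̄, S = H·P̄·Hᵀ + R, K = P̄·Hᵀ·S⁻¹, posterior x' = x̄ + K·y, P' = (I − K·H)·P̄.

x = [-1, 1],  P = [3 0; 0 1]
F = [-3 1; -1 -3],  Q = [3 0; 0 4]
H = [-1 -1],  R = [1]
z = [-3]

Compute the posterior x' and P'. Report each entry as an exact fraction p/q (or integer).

x̄ = F·x = [4, -2]
P̄ = F·P·Fᵀ + Q = [31 6; 6 16]
y = z − H·x̄ = [-1]
S = H·P̄·Hᵀ + R = [60]
K = P̄·Hᵀ·S⁻¹ = [-37/60; -11/30]
x' = x̄ + K·y = [277/60, -49/30]
P' = (I − K·H)·P̄ = [491/60 -227/30; -227/30 119/15]

x' = [277/60, -49/30]
P' = [491/60 -227/30; -227/30 119/15]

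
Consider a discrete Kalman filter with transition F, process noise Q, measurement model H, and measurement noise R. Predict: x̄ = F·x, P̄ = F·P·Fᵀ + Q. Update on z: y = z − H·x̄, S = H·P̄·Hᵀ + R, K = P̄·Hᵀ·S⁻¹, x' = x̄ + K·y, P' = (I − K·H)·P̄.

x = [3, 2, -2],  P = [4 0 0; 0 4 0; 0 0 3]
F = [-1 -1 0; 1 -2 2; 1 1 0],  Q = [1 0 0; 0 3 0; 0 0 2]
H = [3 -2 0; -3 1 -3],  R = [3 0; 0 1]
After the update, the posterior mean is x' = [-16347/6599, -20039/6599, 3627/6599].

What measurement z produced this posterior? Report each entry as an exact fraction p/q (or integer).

z = [-1, 3]

x̄ = F·x = [-5, -5, 5]
P̄ = F·P·Fᵀ + Q = [9 4 -8; 4 35 -4; -8 -4 10]
S = H·P̄·Hᵀ + R = [176 -67; -67 63]
K = P̄·Hᵀ·S⁻¹ = [1264/6599 1449/6599; -1309/6599 2274/6599; -1678/6599 -2832/6599]
x' − x̄ = [16648/6599, 12956/6599, -29368/6599] = K·y
y = (KᵀK)⁻¹·Kᵀ·(x' − x̄) = [4, 8]
z = y + H·x̄ = [4, 8] + [-5, -5] = [-1, 3]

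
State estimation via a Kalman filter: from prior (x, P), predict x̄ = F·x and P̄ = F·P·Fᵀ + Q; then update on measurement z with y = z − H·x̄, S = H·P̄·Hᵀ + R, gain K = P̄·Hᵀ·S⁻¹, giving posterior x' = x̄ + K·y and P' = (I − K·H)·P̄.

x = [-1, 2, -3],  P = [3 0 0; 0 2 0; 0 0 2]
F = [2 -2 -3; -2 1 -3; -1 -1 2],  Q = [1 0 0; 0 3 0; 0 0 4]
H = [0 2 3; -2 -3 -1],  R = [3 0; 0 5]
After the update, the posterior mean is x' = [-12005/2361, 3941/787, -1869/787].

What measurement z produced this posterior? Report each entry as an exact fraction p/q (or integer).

x̄ = F·x = [3, 13, -7]
P̄ = F·P·Fᵀ + Q = [39 2 -14; 2 35 -8; -14 -8 17]
S = H·P̄·Hᵀ + R = [200 -97; -97 413]
K = P̄·Hᵀ·S⁻¹ = [-22484/73191 -17686/73191; 3067/24397 -5246/24397; 5950/24397 3465/24397]
x' − x̄ = [-19088/2361, -6290/787, 3640/787] = K·y
y = (KᵀK)⁻¹·Kᵀ·(x' − x̄) = [-2, 36]
z = y + H·x̄ = [-2, 36] + [5, -38] = [3, -2]

z = [3, -2]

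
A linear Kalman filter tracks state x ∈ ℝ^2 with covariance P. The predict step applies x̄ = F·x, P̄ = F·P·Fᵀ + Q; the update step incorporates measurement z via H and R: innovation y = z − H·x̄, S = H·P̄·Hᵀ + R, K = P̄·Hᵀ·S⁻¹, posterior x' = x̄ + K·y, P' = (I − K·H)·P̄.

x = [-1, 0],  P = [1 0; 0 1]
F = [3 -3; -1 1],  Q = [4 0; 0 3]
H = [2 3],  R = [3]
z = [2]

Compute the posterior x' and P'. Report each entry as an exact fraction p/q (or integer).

x̄ = F·x = [-3, 1]
P̄ = F·P·Fᵀ + Q = [22 -6; -6 5]
y = z − H·x̄ = [5]
S = H·P̄·Hᵀ + R = [64]
K = P̄·Hᵀ·S⁻¹ = [13/32; 3/64]
x' = x̄ + K·y = [-31/32, 79/64]
P' = (I − K·H)·P̄ = [183/16 -231/32; -231/32 311/64]

x' = [-31/32, 79/64]
P' = [183/16 -231/32; -231/32 311/64]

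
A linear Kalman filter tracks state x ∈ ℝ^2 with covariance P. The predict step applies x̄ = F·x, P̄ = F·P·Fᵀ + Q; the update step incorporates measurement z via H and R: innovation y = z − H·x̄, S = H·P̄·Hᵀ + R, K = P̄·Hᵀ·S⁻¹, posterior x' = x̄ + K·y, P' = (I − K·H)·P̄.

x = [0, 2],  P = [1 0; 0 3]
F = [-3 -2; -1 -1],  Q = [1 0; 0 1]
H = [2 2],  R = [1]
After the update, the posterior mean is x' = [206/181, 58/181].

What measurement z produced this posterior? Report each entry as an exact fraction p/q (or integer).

x̄ = F·x = [-4, -2]
P̄ = F·P·Fᵀ + Q = [22 9; 9 5]
S = H·P̄·Hᵀ + R = [181]
K = P̄·Hᵀ·S⁻¹ = [62/181; 28/181]
x' − x̄ = [930/181, 420/181] = K·y
y = (KᵀK)⁻¹·Kᵀ·(x' − x̄) = [15]
z = y + H·x̄ = [15] + [-12] = [3]

z = [3]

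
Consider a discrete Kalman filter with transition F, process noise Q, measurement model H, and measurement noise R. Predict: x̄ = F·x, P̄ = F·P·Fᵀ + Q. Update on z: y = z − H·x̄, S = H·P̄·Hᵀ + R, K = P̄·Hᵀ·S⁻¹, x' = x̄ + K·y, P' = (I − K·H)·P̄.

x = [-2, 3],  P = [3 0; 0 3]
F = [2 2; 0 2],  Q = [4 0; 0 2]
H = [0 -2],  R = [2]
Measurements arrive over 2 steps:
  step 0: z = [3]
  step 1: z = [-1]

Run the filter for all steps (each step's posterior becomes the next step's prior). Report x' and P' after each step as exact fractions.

step 0: x̄ = F·x = [2, 6]
step 0: P̄ = F·P·Fᵀ + Q = [28 12; 12 14]
step 0: y = z − H·x̄ = [15]
step 0: S = H·P̄·Hᵀ + R = [58]
step 0: K = P̄·Hᵀ·S⁻¹ = [-12/29; -14/29]
step 0: x' = x̄ + K·y = [-122/29, -36/29]
step 0: P' = (I − K·H)·P̄ = [524/29 12/29; 12/29 14/29]
step 1: x̄ = F·x = [-316/29, -72/29]
step 1: P̄ = F·P·Fᵀ + Q = [2364/29 104/29; 104/29 114/29]
step 1: y = z − H·x̄ = [-173/29]
step 1: S = H·P̄·Hᵀ + R = [514/29]
step 1: K = P̄·Hᵀ·S⁻¹ = [-104/257; -114/257]
step 1: x' = x̄ + K·y = [-2180/257, 42/257]
step 1: P' = (I − K·H)·P̄ = [20204/257 104/257; 104/257 114/257]

step 0: x' = [-122/29, -36/29], P' = [524/29 12/29; 12/29 14/29]
step 1: x' = [-2180/257, 42/257], P' = [20204/257 104/257; 104/257 114/257]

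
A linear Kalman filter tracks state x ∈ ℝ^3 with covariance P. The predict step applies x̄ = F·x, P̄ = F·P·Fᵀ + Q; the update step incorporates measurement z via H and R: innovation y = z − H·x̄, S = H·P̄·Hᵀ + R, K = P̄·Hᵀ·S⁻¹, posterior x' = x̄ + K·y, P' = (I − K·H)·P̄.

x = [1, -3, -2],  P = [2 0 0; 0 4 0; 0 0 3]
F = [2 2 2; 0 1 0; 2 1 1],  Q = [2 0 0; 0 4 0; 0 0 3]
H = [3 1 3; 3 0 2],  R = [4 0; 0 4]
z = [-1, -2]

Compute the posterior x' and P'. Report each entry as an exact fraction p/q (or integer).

x̄ = F·x = [-8, -3, -3]
P̄ = F·P·Fᵀ + Q = [38 8 22; 8 8 4; 22 4 18]
y = z − H·x̄ = [35, 28]
S = H·P̄·Hᵀ + R = [984 812; 812 682]
K = P̄·Hᵀ·S⁻¹ = [-5/734 88/367; 503/1468 -265/734; 109/734 -10/367]
x' = x̄ + K·y = [-1119/734, -1639/1468, 1053/734]
P' = (I − K·H)·P̄ = [512/367 230/367 -592/367; 230/367 1643/367 -610/367; -592/367 -610/367 868/367]

x' = [-1119/734, -1639/1468, 1053/734]
P' = [512/367 230/367 -592/367; 230/367 1643/367 -610/367; -592/367 -610/367 868/367]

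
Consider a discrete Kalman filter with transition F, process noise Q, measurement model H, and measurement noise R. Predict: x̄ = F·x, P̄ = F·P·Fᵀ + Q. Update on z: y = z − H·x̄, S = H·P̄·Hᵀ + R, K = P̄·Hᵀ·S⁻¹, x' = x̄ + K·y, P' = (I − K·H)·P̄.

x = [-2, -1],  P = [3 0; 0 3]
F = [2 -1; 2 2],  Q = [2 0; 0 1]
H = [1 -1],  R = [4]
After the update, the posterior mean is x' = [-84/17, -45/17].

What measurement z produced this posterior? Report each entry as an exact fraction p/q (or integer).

z = [-3]

x̄ = F·x = [-3, -6]
P̄ = F·P·Fᵀ + Q = [17 6; 6 25]
S = H·P̄·Hᵀ + R = [34]
K = P̄·Hᵀ·S⁻¹ = [11/34; -19/34]
x' − x̄ = [-33/17, 57/17] = K·y
y = (KᵀK)⁻¹·Kᵀ·(x' − x̄) = [-6]
z = y + H·x̄ = [-6] + [3] = [-3]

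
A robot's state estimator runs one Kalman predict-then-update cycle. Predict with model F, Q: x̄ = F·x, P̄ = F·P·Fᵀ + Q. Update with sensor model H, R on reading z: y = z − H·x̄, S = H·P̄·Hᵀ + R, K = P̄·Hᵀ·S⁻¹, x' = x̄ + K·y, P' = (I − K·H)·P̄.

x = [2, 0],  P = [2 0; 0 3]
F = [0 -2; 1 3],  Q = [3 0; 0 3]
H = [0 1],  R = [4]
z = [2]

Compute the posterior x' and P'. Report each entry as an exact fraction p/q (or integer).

x̄ = F·x = [0, 2]
P̄ = F·P·Fᵀ + Q = [15 -18; -18 32]
y = z − H·x̄ = [0]
S = H·P̄·Hᵀ + R = [36]
K = P̄·Hᵀ·S⁻¹ = [-1/2; 8/9]
x' = x̄ + K·y = [0, 2]
P' = (I − K·H)·P̄ = [6 -2; -2 32/9]

x' = [0, 2]
P' = [6 -2; -2 32/9]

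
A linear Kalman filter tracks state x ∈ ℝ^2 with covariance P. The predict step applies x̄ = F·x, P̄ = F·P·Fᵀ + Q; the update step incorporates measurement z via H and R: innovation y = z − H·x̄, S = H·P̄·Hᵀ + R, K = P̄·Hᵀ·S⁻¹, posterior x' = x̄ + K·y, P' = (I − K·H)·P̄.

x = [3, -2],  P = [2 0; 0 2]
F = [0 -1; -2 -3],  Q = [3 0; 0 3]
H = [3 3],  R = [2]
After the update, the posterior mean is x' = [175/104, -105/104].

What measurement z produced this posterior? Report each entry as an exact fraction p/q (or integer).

z = [2]

x̄ = F·x = [2, 0]
P̄ = F·P·Fᵀ + Q = [5 6; 6 29]
S = H·P̄·Hᵀ + R = [416]
K = P̄·Hᵀ·S⁻¹ = [33/416; 105/416]
x' − x̄ = [-33/104, -105/104] = K·y
y = (KᵀK)⁻¹·Kᵀ·(x' − x̄) = [-4]
z = y + H·x̄ = [-4] + [6] = [2]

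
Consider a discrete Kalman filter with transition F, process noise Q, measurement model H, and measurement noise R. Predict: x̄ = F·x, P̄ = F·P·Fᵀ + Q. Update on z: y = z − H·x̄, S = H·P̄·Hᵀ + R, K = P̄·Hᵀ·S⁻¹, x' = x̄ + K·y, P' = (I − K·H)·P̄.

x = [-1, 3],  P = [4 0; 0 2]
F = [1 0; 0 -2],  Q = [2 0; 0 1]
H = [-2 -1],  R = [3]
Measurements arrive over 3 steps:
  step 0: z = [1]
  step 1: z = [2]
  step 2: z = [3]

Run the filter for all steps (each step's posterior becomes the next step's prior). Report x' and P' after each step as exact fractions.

step 0: x̄ = F·x = [-1, -6]
step 0: P̄ = F·P·Fᵀ + Q = [6 0; 0 9]
step 0: y = z − H·x̄ = [-7]
step 0: S = H·P̄·Hᵀ + R = [36]
step 0: K = P̄·Hᵀ·S⁻¹ = [-1/3; -1/4]
step 0: x' = x̄ + K·y = [4/3, -17/4]
step 0: P' = (I − K·H)·P̄ = [2 -3; -3 27/4]
step 1: x̄ = F·x = [4/3, 17/2]
step 1: P̄ = F·P·Fᵀ + Q = [4 6; 6 28]
step 1: y = z − H·x̄ = [79/6]
step 1: S = H·P̄·Hᵀ + R = [71]
step 1: K = P̄·Hᵀ·S⁻¹ = [-14/71; -40/71]
step 1: x' = x̄ + K·y = [-269/213, 461/426]
step 1: P' = (I − K·H)·P̄ = [88/71 -134/71; -134/71 388/71]
step 2: x̄ = F·x = [-269/213, -461/213]
step 2: P̄ = F·P·Fᵀ + Q = [230/71 268/71; 268/71 1623/71]
step 2: y = z − H·x̄ = [-120/71]
step 2: S = H·P̄·Hᵀ + R = [3828/71]
step 2: K = P̄·Hᵀ·S⁻¹ = [-182/957; -2159/3828]
step 2: x' = x̄ + K·y = [-901/957, -1159/957]
step 2: P' = (I − K·H)·P̄ = [1234/957 -1922/957; -1922/957 21853/3828]

step 0: x' = [4/3, -17/4], P' = [2 -3; -3 27/4]
step 1: x' = [-269/213, 461/426], P' = [88/71 -134/71; -134/71 388/71]
step 2: x' = [-901/957, -1159/957], P' = [1234/957 -1922/957; -1922/957 21853/3828]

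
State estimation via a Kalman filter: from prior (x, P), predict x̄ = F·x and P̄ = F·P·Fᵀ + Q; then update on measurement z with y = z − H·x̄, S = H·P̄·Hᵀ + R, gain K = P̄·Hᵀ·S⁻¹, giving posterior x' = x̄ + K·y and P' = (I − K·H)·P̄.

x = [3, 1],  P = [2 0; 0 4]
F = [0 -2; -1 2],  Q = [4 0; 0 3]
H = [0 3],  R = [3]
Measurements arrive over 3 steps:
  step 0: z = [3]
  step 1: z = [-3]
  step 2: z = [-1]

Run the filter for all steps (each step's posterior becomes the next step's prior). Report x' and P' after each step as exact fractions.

step 0: x' = [-7/2, 31/32], P' = [8 -1/4; -1/4 21/64]
step 1: x' = [-709/655, -552/655], P' = [3322/655 -29/655; -29/655 213/655]
step 2: x' = [7999/4855, -665/1942], P' = [24787/4855 -91/1942; -91/1942 1251/3884]

step 0: x̄ = F·x = [-2, -1]
step 0: P̄ = F·P·Fᵀ + Q = [20 -16; -16 21]
step 0: y = z − H·x̄ = [6]
step 0: S = H·P̄·Hᵀ + R = [192]
step 0: K = P̄·Hᵀ·S⁻¹ = [-1/4; 21/64]
step 0: x' = x̄ + K·y = [-7/2, 31/32]
step 0: P' = (I − K·H)·P̄ = [8 -1/4; -1/4 21/64]
step 1: x̄ = F·x = [-31/16, 87/16]
step 1: P̄ = F·P·Fᵀ + Q = [85/16 -29/16; -29/16 213/16]
step 1: y = z − H·x̄ = [-309/16]
step 1: S = H·P̄·Hᵀ + R = [1965/16]
step 1: K = P̄·Hᵀ·S⁻¹ = [-29/655; 213/655]
step 1: x' = x̄ + K·y = [-709/655, -552/655]
step 1: P' = (I − K·H)·P̄ = [3322/655 -29/655; -29/655 213/655]
step 2: x̄ = F·x = [1104/655, -79/131]
step 2: P̄ = F·P·Fᵀ + Q = [3472/655 -182/131; -182/131 1251/131]
step 2: y = z − H·x̄ = [106/131]
step 2: S = H·P̄·Hᵀ + R = [11652/131]
step 2: K = P̄·Hᵀ·S⁻¹ = [-91/1942; 1251/3884]
step 2: x' = x̄ + K·y = [7999/4855, -665/1942]
step 2: P' = (I − K·H)·P̄ = [24787/4855 -91/1942; -91/1942 1251/3884]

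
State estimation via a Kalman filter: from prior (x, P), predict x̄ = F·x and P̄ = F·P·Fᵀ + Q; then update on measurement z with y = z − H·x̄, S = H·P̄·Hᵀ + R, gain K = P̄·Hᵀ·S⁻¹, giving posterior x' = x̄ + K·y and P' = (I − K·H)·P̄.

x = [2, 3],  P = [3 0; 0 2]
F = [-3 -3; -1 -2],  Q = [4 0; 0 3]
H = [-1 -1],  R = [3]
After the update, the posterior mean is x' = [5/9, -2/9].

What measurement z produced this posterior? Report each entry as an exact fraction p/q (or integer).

x̄ = F·x = [-15, -8]
P̄ = F·P·Fᵀ + Q = [49 21; 21 14]
S = H·P̄·Hᵀ + R = [108]
K = P̄·Hᵀ·S⁻¹ = [-35/54; -35/108]
x' − x̄ = [140/9, 70/9] = K·y
y = (KᵀK)⁻¹·Kᵀ·(x' − x̄) = [-24]
z = y + H·x̄ = [-24] + [23] = [-1]

z = [-1]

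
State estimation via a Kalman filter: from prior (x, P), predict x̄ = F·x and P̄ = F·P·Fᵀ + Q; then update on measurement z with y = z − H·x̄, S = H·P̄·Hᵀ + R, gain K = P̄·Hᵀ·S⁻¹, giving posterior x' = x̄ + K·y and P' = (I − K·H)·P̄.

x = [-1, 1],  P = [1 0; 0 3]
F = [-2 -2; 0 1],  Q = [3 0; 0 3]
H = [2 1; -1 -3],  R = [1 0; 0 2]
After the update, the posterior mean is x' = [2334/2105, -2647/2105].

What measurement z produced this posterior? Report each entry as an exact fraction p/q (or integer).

x̄ = F·x = [0, 1]
P̄ = F·P·Fᵀ + Q = [19 -6; -6 6]
S = H·P̄·Hᵀ + R = [59 -14; -14 39]
K = P̄·Hᵀ·S⁻¹ = [1234/2105 389/2105; -402/2105 -792/2105]
x' − x̄ = [2334/2105, -4752/2105] = K·y
y = (KᵀK)⁻¹·Kᵀ·(x' − x̄) = [0, 6]
z = y + H·x̄ = [0, 6] + [1, -3] = [1, 3]

z = [1, 3]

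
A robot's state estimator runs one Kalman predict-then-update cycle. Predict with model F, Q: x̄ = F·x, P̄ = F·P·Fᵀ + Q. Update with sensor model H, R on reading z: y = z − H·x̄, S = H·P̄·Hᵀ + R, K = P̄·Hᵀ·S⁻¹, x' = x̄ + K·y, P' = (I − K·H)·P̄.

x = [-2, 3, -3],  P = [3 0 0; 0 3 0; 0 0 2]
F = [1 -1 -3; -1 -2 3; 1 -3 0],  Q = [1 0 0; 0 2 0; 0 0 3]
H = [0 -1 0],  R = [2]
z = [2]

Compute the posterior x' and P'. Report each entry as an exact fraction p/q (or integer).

x̄ = F·x = [4, -13, -11]
P̄ = F·P·Fᵀ + Q = [25 -15 12; -15 35 15; 12 15 33]
y = z − H·x̄ = [-11]
S = H·P̄·Hᵀ + R = [37]
K = P̄·Hᵀ·S⁻¹ = [15/37; -35/37; -15/37]
x' = x̄ + K·y = [-17/37, -96/37, -242/37]
P' = (I − K·H)·P̄ = [700/37 -30/37 669/37; -30/37 70/37 30/37; 669/37 30/37 996/37]

x' = [-17/37, -96/37, -242/37]
P' = [700/37 -30/37 669/37; -30/37 70/37 30/37; 669/37 30/37 996/37]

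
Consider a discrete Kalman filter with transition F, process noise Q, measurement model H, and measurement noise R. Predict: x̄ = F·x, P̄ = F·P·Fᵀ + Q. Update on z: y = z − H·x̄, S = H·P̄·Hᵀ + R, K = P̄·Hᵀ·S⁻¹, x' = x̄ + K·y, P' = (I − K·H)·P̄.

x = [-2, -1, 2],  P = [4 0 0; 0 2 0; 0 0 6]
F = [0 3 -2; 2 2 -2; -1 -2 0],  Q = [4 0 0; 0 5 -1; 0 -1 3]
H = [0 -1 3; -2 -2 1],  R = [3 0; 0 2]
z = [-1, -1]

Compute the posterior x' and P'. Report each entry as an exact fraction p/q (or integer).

x̄ = F·x = [-7, -10, 4]
P̄ = F·P·Fᵀ + Q = [46 36 -12; 36 53 -17; -12 -17 15]
y = z − H·x̄ = [-23, -39]
S = H·P̄·Hᵀ + R = [293 414; 414 817]
K = P̄·Hᵀ·S⁻¹ = [2808/13597 -4352/13597; -4238/67985 -14079/67985; 20432/67985 -4279/67985]
x' = x̄ + K·y = [9965/13597, -6659/13597, -6223/13597]
P' = (I − K·H)·P̄ = [61686/13597 -67116/13597 -19564/13597; -67116/13597 417048/67985 134778/67985; -19564/13597 134778/67985 65358/67985]

x' = [9965/13597, -6659/13597, -6223/13597]
P' = [61686/13597 -67116/13597 -19564/13597; -67116/13597 417048/67985 134778/67985; -19564/13597 134778/67985 65358/67985]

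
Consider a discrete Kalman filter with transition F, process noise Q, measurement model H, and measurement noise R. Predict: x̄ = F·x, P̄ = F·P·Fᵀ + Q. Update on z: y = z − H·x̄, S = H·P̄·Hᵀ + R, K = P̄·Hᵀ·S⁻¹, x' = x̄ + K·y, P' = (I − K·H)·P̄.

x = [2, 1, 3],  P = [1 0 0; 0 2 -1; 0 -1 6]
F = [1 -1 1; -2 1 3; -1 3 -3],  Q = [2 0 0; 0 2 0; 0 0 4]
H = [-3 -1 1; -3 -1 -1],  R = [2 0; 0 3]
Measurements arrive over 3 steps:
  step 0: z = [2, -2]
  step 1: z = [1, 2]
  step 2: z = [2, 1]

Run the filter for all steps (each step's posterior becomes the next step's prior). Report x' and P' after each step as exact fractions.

step 0: x̄ = F·x = [4, 6, -8]
step 0: P̄ = F·P·Fᵀ + Q = [13 16 -31; 16 56 -52; -31 -52 95]
step 0: y = z − H·x̄ = [28, 8]
step 0: S = H·P̄·Hᵀ + R = [656 174; 174 77]
step 0: K = P̄·Hᵀ·S⁻¹ = [-1223/10118 -195/5059; -741/5059 -1742/5059; 2445/5059 -2240/5059]
step 0: x' = x̄ + K·y = [1554/5059, -4330/5059, 10068/5059]
step 0: P' = (I − K·H)·P̄ = [8498/5059 -24590/5059 -319/5059; -24590/5059 77124/5059 1872/5059; -319/5059 1872/5059 5805/5059]
step 1: x̄ = F·x = [15952/5059, 22766/5059, -44748/5059]
step 1: P̄ = F·P·Fᵀ + Q = [146343/5059 -154538/5059 -343137/5059; -154538/5059 286899/5059 378528/5059; -343137/5059 378528/5059 887025/5059]
step 1: y = z − H·x̄ = [120429/5059, 35992/5059]
step 1: S = H·P̄·Hᵀ + R = [2875667/5059 -210267/5059; -210267/5059 277194/5059]
step 1: K = P̄·Hᵀ·S⁻¹ = [-10650550/49608317 7249834/148824951; 7345023/49608317 -30546070/49608317; 24816894/49608317 -23436414/49608317]
step 1: x' = x̄ + K·y = [-239753630/148824951, 180771411/49608317, -14770242/49608317]
step 1: P' = (I − K·H)·P̄ = [257079631/148824951 -250053998/49608317 -14275467/49608317; -250053998/49608317 788636076/49608317 53164128/49608317; -14275467/49608317 53164128/49608317 59971515/49608317]
step 2: x̄ = F·x = [-826378589/148824951, 888889315/148824951, 1999628507/148824951]
step 2: P̄ = F·P·Fᵀ + Q = [4196238724/148824951 -4952621006/148824951 -9766936018/148824951; -4952621006/148824951 9782626651/148824951 12072262100/148824951; -9766936018/148824951 12072262100/148824951 25137935038/148824951]
step 2: y = z − H·x̄ = [-299293187/13529541, 186069002/49608317]
step 2: S = H·P̄·Hᵀ + R = [7065975089/13529541 -221360179/4509847; -221360179/4509847 2986789038/49608317]
step 2: K = P̄·Hᵀ·S⁻¹ = [-314400683604/1440371560769 258652831220/4321114682307; 229655502419/1440371560769 -937540786646/1440371560769; 720851434300/1440371560769 -683757879364/1440371560769]
step 2: x' = x̄ + K·y = [-719550953223/1440371560769, 6124342276/1440371560769, 842092940049/1440371560769]
step 2: P' = (I − K·H)·P̄ = [7839451856420/4321114682307 -7654377588426/1440371560769 -443727099214/1440371560769; -7654377588426/1440371560769 24139788442828/1440371560769 1635966682388/1440371560769; -443727099214/1440371560769 1635966682388/1440371560769 1746488253346/1440371560769]

step 0: x' = [1554/5059, -4330/5059, 10068/5059], P' = [8498/5059 -24590/5059 -319/5059; -24590/5059 77124/5059 1872/5059; -319/5059 1872/5059 5805/5059]
step 1: x' = [-239753630/148824951, 180771411/49608317, -14770242/49608317], P' = [257079631/148824951 -250053998/49608317 -14275467/49608317; -250053998/49608317 788636076/49608317 53164128/49608317; -14275467/49608317 53164128/49608317 59971515/49608317]
step 2: x' = [-719550953223/1440371560769, 6124342276/1440371560769, 842092940049/1440371560769], P' = [7839451856420/4321114682307 -7654377588426/1440371560769 -443727099214/1440371560769; -7654377588426/1440371560769 24139788442828/1440371560769 1635966682388/1440371560769; -443727099214/1440371560769 1635966682388/1440371560769 1746488253346/1440371560769]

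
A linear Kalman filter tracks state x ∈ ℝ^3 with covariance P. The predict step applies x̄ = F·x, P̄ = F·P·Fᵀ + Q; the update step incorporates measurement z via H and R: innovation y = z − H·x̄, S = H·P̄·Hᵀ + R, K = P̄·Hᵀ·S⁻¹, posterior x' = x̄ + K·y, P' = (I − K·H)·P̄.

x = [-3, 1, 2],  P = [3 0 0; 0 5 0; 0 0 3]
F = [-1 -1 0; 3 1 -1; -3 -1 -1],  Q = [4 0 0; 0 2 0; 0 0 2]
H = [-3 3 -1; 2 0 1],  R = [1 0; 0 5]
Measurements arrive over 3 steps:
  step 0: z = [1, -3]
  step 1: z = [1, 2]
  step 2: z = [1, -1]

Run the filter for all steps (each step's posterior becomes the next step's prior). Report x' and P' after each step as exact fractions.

step 0: x' = [-5309/3649, -9815/7298, -4313/7298], P' = [7678/3649 4047/3649 -10871/3649; 4047/3649 22513/21894 -11929/21894; -10871/3649 -11929/21894 161377/21894]
step 1: x' = [-79485450/573876401, 88727016/81982343, 1533488872/573876401], P' = [800080679/573876401 70218582/81982343 -915037148/573876401; 70218582/81982343 78806798/81982343 414956/81982343; -915037148/573876401 414956/81982343 2761490506/573876401]
step 2: x' = [355259309682/9814922354491, -3100905333394/9814922354491, -19654880193780/9814922354491], P' = [13703425437573/9814922354491 8360746499989/9814922354491 -15833754958171/9814922354491; 8360746499989/9814922354491 9325051230213/9814922354491 -105554857813/9814922354491; -15833754958171/9814922354491 -105554857813/9814922354491 47374729494497/9814922354491]

step 0: x̄ = F·x = [2, -10, 6]
step 0: P̄ = F·P·Fᵀ + Q = [12 -14 14; -14 37 -29; 14 -29 37]
step 0: y = z − H·x̄ = [43, -13]
step 0: S = H·P̄·Hᵀ + R = [989 -350; -350 146]
step 0: K = P̄·Hᵀ·S⁻¹ = [-22/3649 897/3649; 3311/10947 7327/21894; -743/10947 6185/21894]
step 0: x' = x̄ + K·y = [-5309/3649, -9815/7298, -4313/7298]
step 0: P' = (I − K·H)·P̄ = [7678/3649 4047/3649 -10871/3649; 4047/3649 22513/21894 -11929/21894; -10871/3649 -11929/21894 161377/21894]
step 1: x̄ = F·x = [20433/7298, -18678/3649, 22991/3649]
step 1: P̄ = F·P·Fᵀ + Q = [204721/21894 -167500/10947 30115/3649; -167500/10947 601598/10947 -70240/3649; 30115/3649 -70240/3649 62128/3649]
step 1: y = z − H·x̄ = [226647/7298, -36126/3649]
step 1: S = H·P̄·Hᵀ + R = [7569565/7298 -963144/3649; -963144/3649 1011941/10947]
step 1: K = P̄·Hᵀ·S⁻¹ = [-1516381/81982343 137024842/573876401; 25349692/81982343 28170424/81982343; -1094998/81982343 186283242/573876401]
step 1: x' = x̄ + K·y = [-79485450/573876401, 88727016/81982343, 1533488872/573876401]
step 1: P' = (I − K·H)·P̄ = [800080679/573876401 70218582/81982343 -915037148/573876401; 70218582/81982343 78806798/81982343 414956/81982343; -915037148/573876401 414956/81982343 2761490506/573876401]
step 2: x̄ = F·x = [-541603662/573876401, -1150856110/573876401, -273731662/81982343]
step 2: P̄ = F·P·Fᵀ + Q = [4630294017/573876401 -5830142375/573876401 572268209/81982343; -5830142375/573876401 20095210953/573876401 -1134294805/81982343; 572268209/81982343 -1134294805/81982343 1303769135/81982343]
step 2: y = z − H·x̄ = [69358873/81982343, 2425452557/573876401]
step 2: S = H·P̄·Hᵀ + R = [58406859202/81982343 -16534082931/81982343; -16534082931/81982343 46540451870/573876401]
step 2: K = P̄·Hᵀ·S⁻¹ = [-194281854581/9814922354491 2314619183395/9814922354491; 2998469048485/9814922354491 3323187628433/9814922354491; -190129193423/9814922354491 3141443915631/9814922354491]
step 2: x' = x̄ + K·y = [355259309682/9814922354491, -3100905333394/9814922354491, -19654880193780/9814922354491]
step 2: P' = (I − K·H)·P̄ = [13703425437573/9814922354491 8360746499989/9814922354491 -15833754958171/9814922354491; 8360746499989/9814922354491 9325051230213/9814922354491 -105554857813/9814922354491; -15833754958171/9814922354491 -105554857813/9814922354491 47374729494497/9814922354491]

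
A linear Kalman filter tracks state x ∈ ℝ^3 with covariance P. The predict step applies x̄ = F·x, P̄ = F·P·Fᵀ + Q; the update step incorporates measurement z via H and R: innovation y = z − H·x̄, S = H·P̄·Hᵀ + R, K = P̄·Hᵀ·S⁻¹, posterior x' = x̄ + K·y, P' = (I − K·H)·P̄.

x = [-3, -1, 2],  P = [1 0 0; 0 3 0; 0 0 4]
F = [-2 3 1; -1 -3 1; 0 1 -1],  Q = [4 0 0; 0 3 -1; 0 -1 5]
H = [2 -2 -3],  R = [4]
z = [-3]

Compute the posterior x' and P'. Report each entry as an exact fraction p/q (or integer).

x' = [185/58, 267/29, -88/29]
P' = [849/116 7/58 255/58; 7/58 1820/87 -1183/87; 255/58 -1183/87 1043/87]

x̄ = F·x = [5, 8, -3]
P̄ = F·P·Fᵀ + Q = [39 -21 5; -21 35 -14; 5 -14 12]
y = z − H·x̄ = [-6]
S = H·P̄·Hᵀ + R = [348]
K = P̄·Hᵀ·S⁻¹ = [35/116; -35/174; 1/174]
x' = x̄ + K·y = [185/58, 267/29, -88/29]
P' = (I − K·H)·P̄ = [849/116 7/58 255/58; 7/58 1820/87 -1183/87; 255/58 -1183/87 1043/87]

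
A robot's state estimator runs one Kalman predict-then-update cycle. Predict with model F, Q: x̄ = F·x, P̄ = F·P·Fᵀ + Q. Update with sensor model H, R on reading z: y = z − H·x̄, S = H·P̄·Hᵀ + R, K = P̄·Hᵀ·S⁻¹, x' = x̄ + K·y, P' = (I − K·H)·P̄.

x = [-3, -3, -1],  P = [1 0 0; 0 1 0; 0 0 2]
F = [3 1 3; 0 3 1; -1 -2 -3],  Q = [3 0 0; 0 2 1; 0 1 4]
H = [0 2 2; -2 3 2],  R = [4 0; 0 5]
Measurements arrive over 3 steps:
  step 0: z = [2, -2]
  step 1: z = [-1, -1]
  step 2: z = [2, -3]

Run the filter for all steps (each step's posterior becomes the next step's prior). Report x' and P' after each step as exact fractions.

step 0: x' = [-2387/653, -4898/653, 4842/653], P' = [7107/1306 8791/1306 -7617/1306; 8791/1306 15503/1306 -14841/1306; -7617/1306 -14841/1306 15187/1306]
step 1: x' = [-6705611/4973566, -1855135/765164, 4352103/2486783], P' = [28483673/4973566 1155955/191291 -11531856/2486783; 1155955/191291 3382097/382582 -1457699/191291; -11531856/2486783 -1457699/191291 18105977/2486783]
step 2: x' = [70347758263/34622203574, 1978709109/34622203574, 21664240201/34622203574], P' = [318801277811/51933305361 343055847052/51933305361 -88716761419/17311101787; 343055847052/51933305361 498673811645/51933305361 -143354507841/17311101787; -88716761419/17311101787 -143354507841/17311101787 135963536000/17311101787]

step 0: x̄ = F·x = [-15, -10, 12]
step 0: P̄ = F·P·Fᵀ + Q = [31 9 -23; 9 13 -11; -23 -11 27]
step 0: y = z − H·x̄ = [-2, -26]
step 0: S = H·P̄·Hᵀ + R = [76 132; 132 298]
step 0: K = P̄·Hᵀ·S⁻¹ = [587/1306 -615/1306; 331/1306 -151/1306; 173/1306 217/1306]
step 0: x' = x̄ + K·y = [-2387/653, -4898/653, 4842/653]
step 0: P' = (I − K·H)·P̄ = [7107/1306 8791/1306 -7617/1306; 8791/1306 15503/1306 -14841/1306; -7617/1306 -14841/1306 15187/1306]
step 1: x̄ = F·x = [2467/653, -9852/653, -2343/653]
step 1: P̄ = F·P·Fᵀ + Q = [46661/1306 -36/653 -12787/653; -36/653 34140/653 3611/653; -12787/653 3611/653 11198/653]
step 1: y = z − H·x̄ = [23737/653, 38523/653]
step 1: S = H·P̄·Hᵀ + R = [212852/653 337034/653; 337034/653 594699/653]
step 1: K = P̄·Hᵀ·S⁻¹ = [3495559/4973566 -1293028/2486783; 466699/765164 -61665/382582; -422055/2486783 485081/2486783]
step 1: x' = x̄ + K·y = [-6705611/4973566, -1855135/765164, 4352103/2486783]
step 1: P' = (I − K·H)·P̄ = [28483673/4973566 1155955/191291 -11531856/2486783; 1155955/191291 3382097/382582 -1457699/191291; -11531856/2486783 -1457699/191291 18105977/2486783]
step 2: x̄ = F·x = [-12125185/9947132, -54941853/9947132, 2354874/2486783]
step 2: P̄ = F·P·Fᵀ + Q = [89464861/2486783 62838239/4973566 -91810827/4973566; 62838239/4973566 214463391/4973566 -8832363/2486783; -91810827/4973566 -8832363/2486783 77189527/4973566]
step 2: y = z − H·x̄ = [55469489/4973566, 91894801/9947132]
step 2: S = H·P̄·Hᵀ + R = [522594064/2486783 767390773/2486783; 767390773/2486783 2747966381/4973566]
step 2: K = P̄·Hᵀ·S⁻¹ = [76905562795/103866610722 -28147116596/51933305361; 34305144061/51933305361 -10043461243/51933305361; -7390971841/34622203574 3859414263/17311101787]
step 2: x' = x̄ + K·y = [70347758263/34622203574, 1978709109/34622203574, 21664240201/34622203574]
step 2: P' = (I − K·H)·P̄ = [318801277811/51933305361 343055847052/51933305361 -88716761419/17311101787; 343055847052/51933305361 498673811645/51933305361 -143354507841/17311101787; -88716761419/17311101787 -143354507841/17311101787 135963536000/17311101787]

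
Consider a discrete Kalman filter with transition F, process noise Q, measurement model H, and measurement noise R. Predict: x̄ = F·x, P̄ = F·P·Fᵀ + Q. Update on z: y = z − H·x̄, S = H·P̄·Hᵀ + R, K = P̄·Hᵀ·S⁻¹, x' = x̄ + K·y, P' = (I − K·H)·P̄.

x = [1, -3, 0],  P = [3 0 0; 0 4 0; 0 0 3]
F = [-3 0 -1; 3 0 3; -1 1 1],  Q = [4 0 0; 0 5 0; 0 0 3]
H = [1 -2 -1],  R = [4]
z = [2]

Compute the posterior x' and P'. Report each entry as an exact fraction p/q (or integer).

x' = [-557/419, 179/419, -1725/419]
P' = [4246/419 316/419 3214/419; 316/419 1005/419 -1078/419; 3214/419 -1078/419 5398/419]

x̄ = F·x = [-3, 3, -4]
P̄ = F·P·Fᵀ + Q = [34 -36 6; -36 59 0; 6 0 13]
y = z − H·x̄ = [7]
S = H·P̄·Hᵀ + R = [419]
K = P̄·Hᵀ·S⁻¹ = [100/419; -154/419; -7/419]
x' = x̄ + K·y = [-557/419, 179/419, -1725/419]
P' = (I − K·H)·P̄ = [4246/419 316/419 3214/419; 316/419 1005/419 -1078/419; 3214/419 -1078/419 5398/419]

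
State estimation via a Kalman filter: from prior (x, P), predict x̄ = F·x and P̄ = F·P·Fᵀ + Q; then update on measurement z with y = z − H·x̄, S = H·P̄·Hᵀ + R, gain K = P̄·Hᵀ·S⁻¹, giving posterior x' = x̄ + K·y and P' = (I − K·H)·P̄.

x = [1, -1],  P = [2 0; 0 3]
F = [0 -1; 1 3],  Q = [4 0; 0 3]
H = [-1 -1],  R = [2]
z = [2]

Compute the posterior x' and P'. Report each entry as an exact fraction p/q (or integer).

x̄ = F·x = [1, -2]
P̄ = F·P·Fᵀ + Q = [7 -9; -9 32]
y = z − H·x̄ = [1]
S = H·P̄·Hᵀ + R = [23]
K = P̄·Hᵀ·S⁻¹ = [2/23; -1]
x' = x̄ + K·y = [25/23, -3]
P' = (I − K·H)·P̄ = [157/23 -7; -7 9]

x' = [25/23, -3]
P' = [157/23 -7; -7 9]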